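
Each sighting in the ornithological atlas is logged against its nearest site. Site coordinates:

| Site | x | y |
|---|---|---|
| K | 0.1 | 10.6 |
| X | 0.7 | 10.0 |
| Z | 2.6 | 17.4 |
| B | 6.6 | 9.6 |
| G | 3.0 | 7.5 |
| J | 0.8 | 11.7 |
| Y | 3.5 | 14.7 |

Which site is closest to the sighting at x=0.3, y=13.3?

J

Squared distances to each site:
K: 7.330; X: 11.050; Z: 22.100; B: 53.380; G: 40.930; J: 2.810; Y: 12.200.
Minimum at J.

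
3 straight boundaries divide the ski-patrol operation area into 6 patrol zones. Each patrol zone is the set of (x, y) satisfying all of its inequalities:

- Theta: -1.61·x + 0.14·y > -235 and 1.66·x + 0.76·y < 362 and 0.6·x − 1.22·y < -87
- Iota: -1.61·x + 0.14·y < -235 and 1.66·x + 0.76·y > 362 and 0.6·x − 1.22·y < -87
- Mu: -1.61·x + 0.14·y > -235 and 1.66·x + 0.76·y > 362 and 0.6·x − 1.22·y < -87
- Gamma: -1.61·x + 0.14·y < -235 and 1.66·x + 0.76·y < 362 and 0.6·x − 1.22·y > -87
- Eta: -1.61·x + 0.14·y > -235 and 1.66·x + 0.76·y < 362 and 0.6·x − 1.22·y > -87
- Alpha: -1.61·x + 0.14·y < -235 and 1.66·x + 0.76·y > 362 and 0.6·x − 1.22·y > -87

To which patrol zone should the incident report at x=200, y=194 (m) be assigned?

Iota

-1.61·200 + 0.14·194 = -294.840, which is < -235
1.66·200 + 0.76·194 = 479.440, which is > 362
0.6·200 − 1.22·194 = -116.680, which is < -87
This sign pattern matches Iota.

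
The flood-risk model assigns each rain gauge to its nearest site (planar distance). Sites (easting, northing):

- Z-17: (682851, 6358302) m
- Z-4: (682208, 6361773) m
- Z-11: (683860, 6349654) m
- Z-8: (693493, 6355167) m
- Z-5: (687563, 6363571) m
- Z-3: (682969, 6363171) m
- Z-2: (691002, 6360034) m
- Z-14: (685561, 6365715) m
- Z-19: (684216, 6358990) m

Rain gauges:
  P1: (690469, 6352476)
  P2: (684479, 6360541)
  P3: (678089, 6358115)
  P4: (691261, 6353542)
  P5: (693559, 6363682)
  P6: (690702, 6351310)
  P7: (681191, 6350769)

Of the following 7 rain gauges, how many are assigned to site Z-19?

P1 → Z-8
P2 → Z-19
P3 → Z-17
P4 → Z-8
P5 → Z-2
P6 → Z-8
P7 → Z-11
1 of the 7 goes to Z-19.

1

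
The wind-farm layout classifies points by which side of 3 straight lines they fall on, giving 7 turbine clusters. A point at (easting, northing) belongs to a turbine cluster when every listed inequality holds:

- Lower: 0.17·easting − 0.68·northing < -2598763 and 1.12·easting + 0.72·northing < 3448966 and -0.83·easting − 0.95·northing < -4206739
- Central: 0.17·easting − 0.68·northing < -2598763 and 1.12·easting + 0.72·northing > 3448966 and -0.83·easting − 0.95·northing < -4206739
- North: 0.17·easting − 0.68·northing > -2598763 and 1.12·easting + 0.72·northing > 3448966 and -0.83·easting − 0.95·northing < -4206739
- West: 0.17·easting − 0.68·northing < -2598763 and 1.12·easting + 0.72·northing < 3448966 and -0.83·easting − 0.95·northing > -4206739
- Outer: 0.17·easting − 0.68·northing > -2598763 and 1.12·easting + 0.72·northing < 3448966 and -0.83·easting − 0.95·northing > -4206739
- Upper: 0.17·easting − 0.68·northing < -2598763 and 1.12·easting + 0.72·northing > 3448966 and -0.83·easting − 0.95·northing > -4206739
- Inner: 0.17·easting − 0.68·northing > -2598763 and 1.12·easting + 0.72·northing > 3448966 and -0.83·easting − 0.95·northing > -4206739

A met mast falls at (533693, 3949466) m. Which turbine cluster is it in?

Outer

0.17·533693 − 0.68·3949466 = -2594909.070, which is > -2598763
1.12·533693 + 0.72·3949466 = 3441351.680, which is < 3448966
-0.83·533693 − 0.95·3949466 = -4194957.890, which is > -4206739
This sign pattern matches Outer.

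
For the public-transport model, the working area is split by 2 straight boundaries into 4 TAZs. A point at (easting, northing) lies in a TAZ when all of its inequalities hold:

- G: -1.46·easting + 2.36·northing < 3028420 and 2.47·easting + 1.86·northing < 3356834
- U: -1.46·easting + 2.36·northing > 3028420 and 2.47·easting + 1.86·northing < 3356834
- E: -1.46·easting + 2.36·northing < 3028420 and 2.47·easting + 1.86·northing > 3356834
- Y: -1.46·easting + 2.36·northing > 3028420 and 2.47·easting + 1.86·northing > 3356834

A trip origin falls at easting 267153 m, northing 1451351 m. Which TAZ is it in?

Y

-1.46·267153 + 2.36·1451351 = 3035144.980, which is > 3028420
2.47·267153 + 1.86·1451351 = 3359380.770, which is > 3356834
This sign pattern matches Y.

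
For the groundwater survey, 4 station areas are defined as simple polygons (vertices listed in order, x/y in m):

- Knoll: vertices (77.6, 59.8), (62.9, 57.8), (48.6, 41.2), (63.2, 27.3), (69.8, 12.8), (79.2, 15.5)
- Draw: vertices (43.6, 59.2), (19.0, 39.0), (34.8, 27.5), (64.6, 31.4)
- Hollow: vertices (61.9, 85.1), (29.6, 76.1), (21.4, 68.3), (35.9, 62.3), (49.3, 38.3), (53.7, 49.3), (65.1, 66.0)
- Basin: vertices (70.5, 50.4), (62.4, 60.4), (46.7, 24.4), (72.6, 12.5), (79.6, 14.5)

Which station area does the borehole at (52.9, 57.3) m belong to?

Cast a ray rightward from (52.9, 57.3). For each polygon, the edges (by vertex number in listed order) whose endpoints lie on opposite sides of y = 57.3, where each meets that height, and whether that is right or left of the point:
Knoll: 2–3 at x≈62.47 (right), 6–1 at x≈77.69 (right) → 2 crossings.
Draw: 1–2 at x≈41.29 (left), 4–1 at x≈45.04 (left) → 0 crossings.
Hollow: 4–5 at x≈38.69 (left), 6–7 at x≈59.16 (right) → 1 crossing.
Basin: 1–2 at x≈64.91 (right), 2–3 at x≈61.05 (right) → 2 crossings.
Only Hollow has an odd count, so the point is inside Hollow.

Hollow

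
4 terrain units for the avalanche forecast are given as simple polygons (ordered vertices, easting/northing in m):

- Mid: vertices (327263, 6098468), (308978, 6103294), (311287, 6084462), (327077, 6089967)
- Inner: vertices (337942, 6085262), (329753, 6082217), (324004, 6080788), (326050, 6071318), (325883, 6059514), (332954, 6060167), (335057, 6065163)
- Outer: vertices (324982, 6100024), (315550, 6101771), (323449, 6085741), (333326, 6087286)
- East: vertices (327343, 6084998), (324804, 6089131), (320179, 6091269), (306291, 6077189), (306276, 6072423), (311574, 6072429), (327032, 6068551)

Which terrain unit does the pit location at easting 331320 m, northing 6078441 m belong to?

Cast a ray rightward from (331320, 6078441). For each polygon, the edges (by vertex number in listed order) whose endpoints lie on opposite sides of northing = 6078441, where each meets that height, and whether that is right or left of the point:
Mid: no edge straddles that height → 0 crossings.
Inner: 3–4 at easting≈324511.1 (left), 7–1 at easting≈336962.9 (right) → 1 crossing.
Outer: no edge straddles that height → 0 crossings.
East: 3–4 at easting≈307525.9 (left), 7–1 at easting≈327219.0 (left) → 0 crossings.
Only Inner has an odd count, so the point is inside Inner.

Inner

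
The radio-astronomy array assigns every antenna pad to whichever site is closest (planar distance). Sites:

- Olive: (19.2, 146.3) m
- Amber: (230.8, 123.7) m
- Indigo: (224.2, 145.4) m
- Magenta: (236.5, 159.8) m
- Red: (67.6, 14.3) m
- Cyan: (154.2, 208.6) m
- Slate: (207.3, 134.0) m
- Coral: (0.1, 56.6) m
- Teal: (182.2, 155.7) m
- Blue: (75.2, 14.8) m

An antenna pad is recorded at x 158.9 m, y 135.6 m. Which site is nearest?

Squared distances to each site:
Olive: 19630.580; Amber: 5311.220; Indigo: 4360.130; Magenta: 6607.400; Red: 23049.380; Cyan: 5351.090; Slate: 2345.120; Coral: 31458.440; Teal: 946.900; Blue: 21598.330.
Minimum at Teal.

Teal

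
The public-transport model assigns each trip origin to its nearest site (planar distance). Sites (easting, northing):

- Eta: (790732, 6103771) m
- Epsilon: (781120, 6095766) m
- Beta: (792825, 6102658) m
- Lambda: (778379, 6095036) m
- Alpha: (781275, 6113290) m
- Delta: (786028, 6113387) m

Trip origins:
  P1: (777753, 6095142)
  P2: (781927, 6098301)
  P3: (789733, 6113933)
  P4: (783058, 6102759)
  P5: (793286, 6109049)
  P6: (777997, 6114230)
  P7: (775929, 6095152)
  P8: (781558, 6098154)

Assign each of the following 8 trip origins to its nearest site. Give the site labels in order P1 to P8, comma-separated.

P1 → Lambda (d²=403112.00)
P2 → Epsilon (d²=7077474.00)
P3 → Delta (d²=14025141.00)
P4 → Epsilon (d²=52657893.00)
P5 → Eta (d²=34380200.00)
P6 → Alpha (d²=11628884.00)
P7 → Lambda (d²=6015956.00)
P8 → Epsilon (d²=5894388.00)

Lambda, Epsilon, Delta, Epsilon, Eta, Alpha, Lambda, Epsilon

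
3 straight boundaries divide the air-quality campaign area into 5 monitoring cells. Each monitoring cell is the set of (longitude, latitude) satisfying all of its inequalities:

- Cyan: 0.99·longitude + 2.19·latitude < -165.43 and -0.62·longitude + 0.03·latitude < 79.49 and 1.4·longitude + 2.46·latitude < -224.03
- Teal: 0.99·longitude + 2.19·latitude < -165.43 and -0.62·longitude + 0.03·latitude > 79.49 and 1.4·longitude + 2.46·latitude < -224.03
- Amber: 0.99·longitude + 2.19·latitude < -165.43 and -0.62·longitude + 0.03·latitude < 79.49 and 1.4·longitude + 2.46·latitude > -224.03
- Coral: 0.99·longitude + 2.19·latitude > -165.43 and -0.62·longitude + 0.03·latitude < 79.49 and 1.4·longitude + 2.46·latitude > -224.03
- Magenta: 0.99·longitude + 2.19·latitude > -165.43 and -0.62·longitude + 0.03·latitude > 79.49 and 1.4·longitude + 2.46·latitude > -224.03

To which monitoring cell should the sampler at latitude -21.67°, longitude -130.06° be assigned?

Teal

0.99·-130.06 + 2.19·-21.67 = -176.217, which is < -165.43
-0.62·-130.06 + 0.03·-21.67 = 79.987, which is > 79.49
1.4·-130.06 + 2.46·-21.67 = -235.392, which is < -224.03
This sign pattern matches Teal.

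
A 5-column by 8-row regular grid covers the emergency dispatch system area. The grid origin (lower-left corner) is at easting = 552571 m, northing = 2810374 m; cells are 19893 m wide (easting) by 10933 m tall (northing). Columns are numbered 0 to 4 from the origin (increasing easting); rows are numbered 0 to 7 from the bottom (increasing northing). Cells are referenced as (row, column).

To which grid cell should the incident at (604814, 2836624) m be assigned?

Column index: ⌊(604814 − 552571) / 19893⌋ = ⌊2.626⌋ = 2
Row offset from origin: ⌊(2836624 − 2810374) / 10933⌋ = ⌊2.401⌋ = 2 → row 2

(2, 2)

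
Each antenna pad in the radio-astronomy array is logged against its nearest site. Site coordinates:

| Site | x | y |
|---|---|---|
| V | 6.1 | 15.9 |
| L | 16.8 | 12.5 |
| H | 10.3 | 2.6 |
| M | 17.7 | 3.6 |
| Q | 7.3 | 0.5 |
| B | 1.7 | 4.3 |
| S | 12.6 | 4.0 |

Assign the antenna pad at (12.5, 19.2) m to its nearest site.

V

Squared distances to each site:
V: 51.850; L: 63.380; H: 280.400; M: 270.400; Q: 376.730; B: 338.650; S: 231.050.
Minimum at V.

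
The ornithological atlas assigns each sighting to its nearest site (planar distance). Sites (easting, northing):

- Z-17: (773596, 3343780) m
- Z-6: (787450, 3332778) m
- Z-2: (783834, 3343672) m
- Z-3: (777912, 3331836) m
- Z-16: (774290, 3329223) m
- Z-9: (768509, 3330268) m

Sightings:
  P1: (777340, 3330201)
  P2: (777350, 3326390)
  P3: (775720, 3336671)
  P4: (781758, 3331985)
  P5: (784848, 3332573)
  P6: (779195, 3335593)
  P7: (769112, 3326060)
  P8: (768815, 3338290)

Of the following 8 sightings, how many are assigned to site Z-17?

1

P1 → Z-3
P2 → Z-16
P3 → Z-3
P4 → Z-3
P5 → Z-6
P6 → Z-3
P7 → Z-9
P8 → Z-17
1 of the 8 goes to Z-17.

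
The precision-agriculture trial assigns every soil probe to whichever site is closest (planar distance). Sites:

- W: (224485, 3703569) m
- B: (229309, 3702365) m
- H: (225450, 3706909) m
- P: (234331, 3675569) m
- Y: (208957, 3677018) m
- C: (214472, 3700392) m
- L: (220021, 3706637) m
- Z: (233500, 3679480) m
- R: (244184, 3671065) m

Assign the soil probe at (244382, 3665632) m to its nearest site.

R

Squared distances to each site:
W: 1835106578.000; B: 1576508618.000; H: 2062211353.000; P: 199766570.000; Y: 1384571621.000; C: 2102865700.000; L: 2274868346.000; Z: 310185028.000; R: 29556693.000.
Minimum at R.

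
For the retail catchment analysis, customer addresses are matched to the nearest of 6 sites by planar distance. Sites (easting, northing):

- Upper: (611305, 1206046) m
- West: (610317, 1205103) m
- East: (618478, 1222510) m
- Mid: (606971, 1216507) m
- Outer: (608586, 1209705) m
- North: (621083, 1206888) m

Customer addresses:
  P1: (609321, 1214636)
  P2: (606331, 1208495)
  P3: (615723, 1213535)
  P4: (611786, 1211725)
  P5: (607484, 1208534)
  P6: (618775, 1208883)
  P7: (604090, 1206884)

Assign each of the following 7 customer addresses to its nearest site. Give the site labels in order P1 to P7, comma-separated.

P1 → Mid (d²=9023141.00)
P2 → Outer (d²=6549125.00)
P3 → Outer (d²=65605669.00)
P4 → Outer (d²=14320400.00)
P5 → Outer (d²=2585645.00)
P6 → North (d²=9306889.00)
P7 → Outer (d²=28172057.00)

Mid, Outer, Outer, Outer, Outer, North, Outer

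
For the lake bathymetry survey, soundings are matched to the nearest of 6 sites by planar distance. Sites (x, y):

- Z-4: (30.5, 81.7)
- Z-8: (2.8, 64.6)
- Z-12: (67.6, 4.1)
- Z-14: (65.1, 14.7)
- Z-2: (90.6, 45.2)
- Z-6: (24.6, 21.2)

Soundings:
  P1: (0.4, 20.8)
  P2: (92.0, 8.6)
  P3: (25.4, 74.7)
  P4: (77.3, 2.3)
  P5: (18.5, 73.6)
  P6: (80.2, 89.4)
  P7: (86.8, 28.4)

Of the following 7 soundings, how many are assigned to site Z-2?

P1 → Z-6
P2 → Z-12
P3 → Z-4
P4 → Z-12
P5 → Z-4
P6 → Z-2
P7 → Z-2
2 of the 7 go to Z-2.

2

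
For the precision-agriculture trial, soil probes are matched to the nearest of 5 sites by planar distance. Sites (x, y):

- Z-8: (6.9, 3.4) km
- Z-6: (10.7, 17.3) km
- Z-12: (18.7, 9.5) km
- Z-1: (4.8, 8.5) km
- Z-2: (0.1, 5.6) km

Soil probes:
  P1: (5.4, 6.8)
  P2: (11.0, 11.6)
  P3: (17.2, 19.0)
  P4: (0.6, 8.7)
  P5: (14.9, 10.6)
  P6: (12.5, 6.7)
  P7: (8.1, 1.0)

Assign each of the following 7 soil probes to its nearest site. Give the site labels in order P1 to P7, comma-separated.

Z-1, Z-6, Z-6, Z-2, Z-12, Z-8, Z-8

P1 → Z-1 (d²=3.25)
P2 → Z-6 (d²=32.58)
P3 → Z-6 (d²=45.14)
P4 → Z-2 (d²=9.86)
P5 → Z-12 (d²=15.65)
P6 → Z-8 (d²=42.25)
P7 → Z-8 (d²=7.20)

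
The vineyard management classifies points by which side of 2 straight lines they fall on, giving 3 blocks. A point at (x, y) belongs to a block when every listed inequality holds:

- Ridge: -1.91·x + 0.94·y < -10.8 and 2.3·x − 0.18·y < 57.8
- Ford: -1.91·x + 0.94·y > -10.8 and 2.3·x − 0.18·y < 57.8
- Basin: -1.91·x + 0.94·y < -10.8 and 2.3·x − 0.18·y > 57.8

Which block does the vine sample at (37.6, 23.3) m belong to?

Basin

-1.91·37.6 + 0.94·23.3 = -49.914, which is < -10.8
2.3·37.6 − 0.18·23.3 = 82.286, which is > 57.8
This sign pattern matches Basin.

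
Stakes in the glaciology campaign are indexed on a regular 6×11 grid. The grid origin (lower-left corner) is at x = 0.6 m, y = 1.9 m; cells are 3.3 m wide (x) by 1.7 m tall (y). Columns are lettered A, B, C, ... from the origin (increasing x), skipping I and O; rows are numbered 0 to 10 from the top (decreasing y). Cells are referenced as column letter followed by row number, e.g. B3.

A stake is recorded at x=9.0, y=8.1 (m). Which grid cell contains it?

Column index: ⌊(9.0 − 0.6) / 3.3⌋ = ⌊2.545⌋ = 2 → column C
Row offset from origin: ⌊(8.1 − 1.9) / 1.7⌋ = ⌊3.647⌋ = 3 → row 7 (counted from top)

C7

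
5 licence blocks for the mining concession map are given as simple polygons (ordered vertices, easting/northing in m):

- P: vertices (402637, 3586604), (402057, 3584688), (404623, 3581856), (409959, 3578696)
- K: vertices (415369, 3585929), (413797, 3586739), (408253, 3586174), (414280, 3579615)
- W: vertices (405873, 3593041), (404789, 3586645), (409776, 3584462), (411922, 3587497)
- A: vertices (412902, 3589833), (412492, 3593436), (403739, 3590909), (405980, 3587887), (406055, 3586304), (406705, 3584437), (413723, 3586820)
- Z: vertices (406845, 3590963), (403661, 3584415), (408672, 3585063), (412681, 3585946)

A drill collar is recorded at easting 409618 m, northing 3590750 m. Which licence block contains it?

A

Cast a ray rightward from (409618, 3590750). For each polygon, the edges (by vertex number in listed order) whose endpoints lie on opposite sides of northing = 3590750, where each meets that height, and whether that is right or left of the point:
P: no edge straddles that height → 0 crossings.
K: no edge straddles that height → 0 crossings.
W: 1–2 at easting≈405484.7 (left), 4–1 at easting≈408372.7 (left) → 0 crossings.
A: 1–2 at easting≈412797.7 (right), 3–4 at easting≈403856.9 (left) → 1 crossing.
Z: 1–2 at easting≈406741.4 (left), 4–1 at easting≈407092.8 (left) → 0 crossings.
Only A has an odd count, so the point is inside A.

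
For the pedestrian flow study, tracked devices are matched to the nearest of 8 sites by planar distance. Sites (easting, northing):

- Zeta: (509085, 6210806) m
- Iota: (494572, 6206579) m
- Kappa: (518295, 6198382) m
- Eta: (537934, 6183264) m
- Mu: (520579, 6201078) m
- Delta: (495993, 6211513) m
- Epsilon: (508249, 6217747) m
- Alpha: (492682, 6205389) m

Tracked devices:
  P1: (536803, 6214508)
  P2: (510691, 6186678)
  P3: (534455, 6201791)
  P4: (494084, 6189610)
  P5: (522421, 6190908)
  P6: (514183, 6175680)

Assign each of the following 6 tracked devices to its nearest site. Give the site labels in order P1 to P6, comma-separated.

Mu, Kappa, Mu, Alpha, Kappa, Kappa

P1 → Mu (d²=443583076.00)
P2 → Kappa (d²=194804432.00)
P3 → Mu (d²=193051745.00)
P4 → Alpha (d²=250942445.00)
P5 → Kappa (d²=72884552.00)
P6 → Kappa (d²=532289348.00)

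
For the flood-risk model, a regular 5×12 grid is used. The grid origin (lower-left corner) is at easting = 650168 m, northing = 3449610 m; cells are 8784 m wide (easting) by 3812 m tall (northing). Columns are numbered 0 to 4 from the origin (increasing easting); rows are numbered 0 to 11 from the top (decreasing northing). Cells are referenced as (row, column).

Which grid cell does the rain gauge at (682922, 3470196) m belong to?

(6, 3)

Column index: ⌊(682922 − 650168) / 8784⌋ = ⌊3.729⌋ = 3
Row offset from origin: ⌊(3470196 − 3449610) / 3812⌋ = ⌊5.400⌋ = 5 → row 6 (counted from top)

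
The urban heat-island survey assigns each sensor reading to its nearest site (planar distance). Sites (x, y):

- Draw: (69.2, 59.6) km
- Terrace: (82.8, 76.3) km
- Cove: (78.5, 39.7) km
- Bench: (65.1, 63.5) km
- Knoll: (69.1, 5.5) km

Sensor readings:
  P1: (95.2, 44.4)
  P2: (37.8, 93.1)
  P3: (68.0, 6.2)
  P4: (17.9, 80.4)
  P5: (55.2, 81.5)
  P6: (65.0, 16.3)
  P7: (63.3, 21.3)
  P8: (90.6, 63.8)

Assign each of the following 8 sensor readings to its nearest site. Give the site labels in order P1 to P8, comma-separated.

P1 → Cove (d²=300.98)
P2 → Bench (d²=1621.45)
P3 → Knoll (d²=1.70)
P4 → Bench (d²=2513.45)
P5 → Bench (d²=422.01)
P6 → Knoll (d²=133.45)
P7 → Knoll (d²=283.28)
P8 → Terrace (d²=217.09)

Cove, Bench, Knoll, Bench, Bench, Knoll, Knoll, Terrace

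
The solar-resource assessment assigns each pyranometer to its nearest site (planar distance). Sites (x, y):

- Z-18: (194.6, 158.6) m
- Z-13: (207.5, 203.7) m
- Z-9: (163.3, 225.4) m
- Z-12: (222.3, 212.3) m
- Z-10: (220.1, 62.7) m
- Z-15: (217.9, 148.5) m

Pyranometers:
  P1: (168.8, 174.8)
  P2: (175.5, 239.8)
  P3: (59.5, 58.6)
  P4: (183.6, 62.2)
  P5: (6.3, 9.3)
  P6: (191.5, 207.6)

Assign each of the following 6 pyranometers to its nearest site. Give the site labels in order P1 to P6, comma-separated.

P1 → Z-18 (d²=928.08)
P2 → Z-9 (d²=356.20)
P3 → Z-10 (d²=25809.17)
P4 → Z-10 (d²=1332.50)
P5 → Z-10 (d²=48562.00)
P6 → Z-13 (d²=271.21)

Z-18, Z-9, Z-10, Z-10, Z-10, Z-13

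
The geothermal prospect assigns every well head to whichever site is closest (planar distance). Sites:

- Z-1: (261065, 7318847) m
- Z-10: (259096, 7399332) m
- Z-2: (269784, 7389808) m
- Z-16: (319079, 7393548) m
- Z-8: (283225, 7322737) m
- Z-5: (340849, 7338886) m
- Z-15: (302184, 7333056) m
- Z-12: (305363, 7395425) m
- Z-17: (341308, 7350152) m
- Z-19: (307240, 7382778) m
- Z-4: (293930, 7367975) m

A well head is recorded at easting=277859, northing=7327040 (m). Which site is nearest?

Z-8

Squared distances to each site:
Z-1: 349163685.000; Z-10: 5578183433.000; Z-2: 4005027449.000; Z-16: 6122402464.000; Z-8: 47309765.000; Z-5: 4108067816.000; Z-15: 627897881.000; Z-12: 5432978241.000; Z-17: 4559940145.000; Z-19: 3969967805.000; Z-4: 1933951266.000.
Minimum at Z-8.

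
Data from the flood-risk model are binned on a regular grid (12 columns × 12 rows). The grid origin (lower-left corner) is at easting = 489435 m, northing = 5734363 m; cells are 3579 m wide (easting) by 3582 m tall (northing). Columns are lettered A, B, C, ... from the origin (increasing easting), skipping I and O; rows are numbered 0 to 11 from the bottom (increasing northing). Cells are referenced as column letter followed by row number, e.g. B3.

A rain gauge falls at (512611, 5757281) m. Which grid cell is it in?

Column index: ⌊(512611 − 489435) / 3579⌋ = ⌊6.476⌋ = 6 → column G
Row offset from origin: ⌊(5757281 − 5734363) / 3582⌋ = ⌊6.398⌋ = 6 → row 6

G6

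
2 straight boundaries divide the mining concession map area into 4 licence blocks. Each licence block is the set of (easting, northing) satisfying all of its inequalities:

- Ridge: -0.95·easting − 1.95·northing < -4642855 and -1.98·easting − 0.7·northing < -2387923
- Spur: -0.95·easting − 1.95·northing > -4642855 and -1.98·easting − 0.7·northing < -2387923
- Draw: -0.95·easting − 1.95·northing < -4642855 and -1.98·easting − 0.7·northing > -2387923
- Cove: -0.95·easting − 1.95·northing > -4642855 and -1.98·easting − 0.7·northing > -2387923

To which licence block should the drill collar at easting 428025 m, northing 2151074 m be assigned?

-0.95·428025 − 1.95·2151074 = -4601218.050, which is > -4642855
-1.98·428025 − 0.7·2151074 = -2353241.300, which is > -2387923
This sign pattern matches Cove.

Cove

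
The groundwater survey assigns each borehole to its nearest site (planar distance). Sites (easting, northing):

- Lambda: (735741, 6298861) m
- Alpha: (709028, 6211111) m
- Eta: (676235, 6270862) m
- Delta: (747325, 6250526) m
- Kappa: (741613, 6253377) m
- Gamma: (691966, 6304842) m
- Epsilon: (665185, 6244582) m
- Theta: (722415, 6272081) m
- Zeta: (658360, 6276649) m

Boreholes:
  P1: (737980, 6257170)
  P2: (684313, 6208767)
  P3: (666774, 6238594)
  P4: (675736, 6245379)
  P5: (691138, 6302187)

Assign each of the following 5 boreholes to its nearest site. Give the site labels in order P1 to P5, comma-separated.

Kappa, Alpha, Epsilon, Epsilon, Gamma

P1 → Kappa (d²=27585538.00)
P2 → Alpha (d²=616325561.00)
P3 → Epsilon (d²=38381065.00)
P4 → Epsilon (d²=111958810.00)
P5 → Gamma (d²=7734609.00)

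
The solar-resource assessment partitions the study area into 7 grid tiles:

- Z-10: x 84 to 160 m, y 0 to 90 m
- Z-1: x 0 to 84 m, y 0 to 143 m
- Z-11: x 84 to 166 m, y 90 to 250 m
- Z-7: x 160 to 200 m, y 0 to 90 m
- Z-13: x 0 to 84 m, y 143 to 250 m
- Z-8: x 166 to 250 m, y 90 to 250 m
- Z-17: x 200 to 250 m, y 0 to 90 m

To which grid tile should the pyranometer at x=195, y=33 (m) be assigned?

Z-7

The point has x = 195 and y = 33.
Only Z-7 satisfies 160 ≤ x ≤ 200 and 0 ≤ y ≤ 90.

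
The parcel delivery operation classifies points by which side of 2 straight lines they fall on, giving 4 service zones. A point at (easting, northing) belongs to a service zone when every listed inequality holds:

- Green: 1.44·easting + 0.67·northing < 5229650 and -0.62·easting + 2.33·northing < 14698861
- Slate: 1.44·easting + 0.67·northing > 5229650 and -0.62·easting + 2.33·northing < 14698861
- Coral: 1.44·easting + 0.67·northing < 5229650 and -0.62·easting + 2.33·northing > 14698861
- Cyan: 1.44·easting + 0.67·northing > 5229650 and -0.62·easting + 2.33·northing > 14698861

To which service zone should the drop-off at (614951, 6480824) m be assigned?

Coral

1.44·614951 + 0.67·6480824 = 5227681.520, which is < 5229650
-0.62·614951 + 2.33·6480824 = 14719050.300, which is > 14698861
This sign pattern matches Coral.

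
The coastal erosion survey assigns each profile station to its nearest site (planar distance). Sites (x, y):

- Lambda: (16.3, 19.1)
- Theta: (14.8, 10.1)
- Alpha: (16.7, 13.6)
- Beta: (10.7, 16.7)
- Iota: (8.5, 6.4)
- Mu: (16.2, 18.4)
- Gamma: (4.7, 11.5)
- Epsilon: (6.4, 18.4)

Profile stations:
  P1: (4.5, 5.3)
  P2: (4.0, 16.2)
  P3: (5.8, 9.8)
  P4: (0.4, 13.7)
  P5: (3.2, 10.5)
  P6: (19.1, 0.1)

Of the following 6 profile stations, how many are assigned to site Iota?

P1 → Iota
P2 → Epsilon
P3 → Gamma
P4 → Gamma
P5 → Gamma
P6 → Theta
1 of the 6 goes to Iota.

1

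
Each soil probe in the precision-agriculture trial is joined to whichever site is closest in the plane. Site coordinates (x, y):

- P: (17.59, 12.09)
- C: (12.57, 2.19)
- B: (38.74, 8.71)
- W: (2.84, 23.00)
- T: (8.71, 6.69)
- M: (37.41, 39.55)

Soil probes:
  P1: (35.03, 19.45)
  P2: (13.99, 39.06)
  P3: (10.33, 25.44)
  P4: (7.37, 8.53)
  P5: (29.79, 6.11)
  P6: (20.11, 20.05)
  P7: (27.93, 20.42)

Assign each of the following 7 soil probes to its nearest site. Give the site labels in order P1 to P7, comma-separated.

P1 → B (d²=129.11)
P2 → W (d²=382.25)
P3 → W (d²=62.05)
P4 → T (d²=5.18)
P5 → B (d²=86.86)
P6 → P (d²=69.71)
P7 → P (d²=176.30)

B, W, W, T, B, P, P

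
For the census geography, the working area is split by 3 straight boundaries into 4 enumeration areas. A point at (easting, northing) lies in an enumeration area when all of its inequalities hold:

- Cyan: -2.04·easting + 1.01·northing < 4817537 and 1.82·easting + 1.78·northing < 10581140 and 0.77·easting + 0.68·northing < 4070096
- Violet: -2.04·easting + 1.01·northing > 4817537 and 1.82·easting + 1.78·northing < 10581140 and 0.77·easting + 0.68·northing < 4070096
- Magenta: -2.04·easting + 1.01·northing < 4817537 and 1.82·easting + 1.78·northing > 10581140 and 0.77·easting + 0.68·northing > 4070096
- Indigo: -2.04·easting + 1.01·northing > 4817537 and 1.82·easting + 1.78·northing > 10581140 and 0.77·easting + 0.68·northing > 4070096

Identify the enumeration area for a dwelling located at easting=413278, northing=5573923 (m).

Magenta

-2.04·413278 + 1.01·5573923 = 4786575.110, which is < 4817537
1.82·413278 + 1.78·5573923 = 10673748.900, which is > 10581140
0.77·413278 + 0.68·5573923 = 4108491.700, which is > 4070096
This sign pattern matches Magenta.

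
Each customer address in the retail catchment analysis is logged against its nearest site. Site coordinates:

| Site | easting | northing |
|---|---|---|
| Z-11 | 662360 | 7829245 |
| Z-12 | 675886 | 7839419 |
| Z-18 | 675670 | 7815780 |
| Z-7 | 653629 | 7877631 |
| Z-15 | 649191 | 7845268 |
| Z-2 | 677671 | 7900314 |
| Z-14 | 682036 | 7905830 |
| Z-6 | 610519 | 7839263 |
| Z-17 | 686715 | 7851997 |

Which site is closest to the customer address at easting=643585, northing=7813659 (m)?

Squared distances to each site:
Z-11: 595424021.000; Z-12: 1706932201.000; Z-18: 1033945866.000; Z-7: 4193298720.000; Z-15: 1030556117.000; Z-2: 8670944421.000; Z-14: 9973972642.000; Z-6: 1748925172.000; Z-17: 3329999144.000.
Minimum at Z-11.

Z-11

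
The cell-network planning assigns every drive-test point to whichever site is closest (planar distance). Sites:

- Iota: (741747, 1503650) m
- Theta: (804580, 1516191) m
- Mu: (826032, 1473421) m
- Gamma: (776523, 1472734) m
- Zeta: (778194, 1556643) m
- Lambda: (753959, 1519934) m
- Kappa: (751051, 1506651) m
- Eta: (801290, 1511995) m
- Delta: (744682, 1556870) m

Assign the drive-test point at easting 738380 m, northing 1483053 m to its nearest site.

Squared distances to each site:
Iota: 435573098.000; Theta: 5480567044.000; Mu: 7775648528.000; Gamma: 1561370210.000; Zeta: 7000642696.000; Lambda: 1602913402.000; Kappa: 717419845.000; Eta: 4795307464.000; Delta: 5488664693.000.
Minimum at Iota.

Iota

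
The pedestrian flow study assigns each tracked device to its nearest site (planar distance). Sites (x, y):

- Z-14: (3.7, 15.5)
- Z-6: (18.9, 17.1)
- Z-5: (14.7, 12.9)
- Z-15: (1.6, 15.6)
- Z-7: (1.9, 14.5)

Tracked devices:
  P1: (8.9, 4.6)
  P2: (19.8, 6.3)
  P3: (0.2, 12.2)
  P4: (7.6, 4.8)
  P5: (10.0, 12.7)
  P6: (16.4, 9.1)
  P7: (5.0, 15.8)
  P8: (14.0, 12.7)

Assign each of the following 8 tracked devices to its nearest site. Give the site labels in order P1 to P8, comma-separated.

P1 → Z-5 (d²=102.53)
P2 → Z-5 (d²=69.57)
P3 → Z-7 (d²=8.18)
P4 → Z-5 (d²=116.02)
P5 → Z-5 (d²=22.13)
P6 → Z-5 (d²=17.33)
P7 → Z-14 (d²=1.78)
P8 → Z-5 (d²=0.53)

Z-5, Z-5, Z-7, Z-5, Z-5, Z-5, Z-14, Z-5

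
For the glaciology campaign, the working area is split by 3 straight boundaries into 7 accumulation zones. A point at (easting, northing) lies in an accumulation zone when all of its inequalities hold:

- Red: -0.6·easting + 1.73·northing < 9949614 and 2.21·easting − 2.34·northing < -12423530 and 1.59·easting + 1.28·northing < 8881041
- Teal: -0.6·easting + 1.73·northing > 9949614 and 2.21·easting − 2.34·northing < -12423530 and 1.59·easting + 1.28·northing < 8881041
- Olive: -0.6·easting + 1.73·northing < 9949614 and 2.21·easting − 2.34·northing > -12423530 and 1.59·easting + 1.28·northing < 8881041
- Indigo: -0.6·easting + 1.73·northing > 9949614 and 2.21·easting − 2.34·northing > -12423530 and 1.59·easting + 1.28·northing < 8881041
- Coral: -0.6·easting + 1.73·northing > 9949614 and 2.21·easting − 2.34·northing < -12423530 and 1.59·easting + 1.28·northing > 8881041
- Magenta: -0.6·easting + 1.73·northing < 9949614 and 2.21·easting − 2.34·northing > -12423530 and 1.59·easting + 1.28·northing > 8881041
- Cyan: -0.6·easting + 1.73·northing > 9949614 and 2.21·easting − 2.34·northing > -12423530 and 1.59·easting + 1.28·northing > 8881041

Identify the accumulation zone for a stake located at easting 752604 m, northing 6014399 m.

Cyan

-0.6·752604 + 1.73·6014399 = 9953347.870, which is > 9949614
2.21·752604 − 2.34·6014399 = -12410438.820, which is > -12423530
1.59·752604 + 1.28·6014399 = 8895071.080, which is > 8881041
This sign pattern matches Cyan.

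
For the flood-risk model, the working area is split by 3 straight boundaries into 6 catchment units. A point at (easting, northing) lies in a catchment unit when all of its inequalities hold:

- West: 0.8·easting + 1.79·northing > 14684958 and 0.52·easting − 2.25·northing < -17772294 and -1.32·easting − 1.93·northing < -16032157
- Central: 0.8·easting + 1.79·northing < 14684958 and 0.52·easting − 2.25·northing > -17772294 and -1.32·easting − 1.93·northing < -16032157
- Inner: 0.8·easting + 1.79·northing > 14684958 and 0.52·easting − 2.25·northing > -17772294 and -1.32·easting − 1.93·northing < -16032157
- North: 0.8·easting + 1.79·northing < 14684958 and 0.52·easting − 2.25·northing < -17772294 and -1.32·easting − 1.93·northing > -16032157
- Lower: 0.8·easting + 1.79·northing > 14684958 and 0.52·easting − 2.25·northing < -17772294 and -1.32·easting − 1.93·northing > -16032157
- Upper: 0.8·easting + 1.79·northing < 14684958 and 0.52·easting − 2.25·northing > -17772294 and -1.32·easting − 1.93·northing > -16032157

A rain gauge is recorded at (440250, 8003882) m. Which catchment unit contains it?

North

0.8·440250 + 1.79·8003882 = 14679148.780, which is < 14684958
0.52·440250 − 2.25·8003882 = -17779804.500, which is < -17772294
-1.32·440250 − 1.93·8003882 = -16028622.260, which is > -16032157
This sign pattern matches North.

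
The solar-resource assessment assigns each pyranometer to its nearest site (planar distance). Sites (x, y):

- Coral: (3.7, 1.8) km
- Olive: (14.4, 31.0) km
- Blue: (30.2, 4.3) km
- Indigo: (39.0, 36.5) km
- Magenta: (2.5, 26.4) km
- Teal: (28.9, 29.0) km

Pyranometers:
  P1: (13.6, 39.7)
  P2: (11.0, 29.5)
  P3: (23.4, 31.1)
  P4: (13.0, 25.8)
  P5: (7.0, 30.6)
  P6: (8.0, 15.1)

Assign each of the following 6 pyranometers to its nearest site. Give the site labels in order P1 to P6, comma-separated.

P1 → Olive (d²=76.33)
P2 → Olive (d²=13.81)
P3 → Teal (d²=34.66)
P4 → Olive (d²=29.00)
P5 → Magenta (d²=37.89)
P6 → Magenta (d²=157.94)

Olive, Olive, Teal, Olive, Magenta, Magenta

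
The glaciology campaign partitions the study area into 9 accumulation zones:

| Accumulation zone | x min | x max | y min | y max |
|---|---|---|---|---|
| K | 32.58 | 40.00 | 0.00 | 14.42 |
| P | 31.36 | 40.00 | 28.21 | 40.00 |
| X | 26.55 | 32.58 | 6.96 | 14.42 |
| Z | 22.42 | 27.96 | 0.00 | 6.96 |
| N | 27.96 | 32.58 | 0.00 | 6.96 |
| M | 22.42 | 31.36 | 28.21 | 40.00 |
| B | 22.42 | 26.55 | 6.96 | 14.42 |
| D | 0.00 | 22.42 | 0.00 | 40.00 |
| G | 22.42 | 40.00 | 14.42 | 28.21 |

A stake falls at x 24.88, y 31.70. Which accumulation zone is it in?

The point has x = 24.88 and y = 31.70.
Only M satisfies 22.42 ≤ x ≤ 31.36 and 28.21 ≤ y ≤ 40.00.

M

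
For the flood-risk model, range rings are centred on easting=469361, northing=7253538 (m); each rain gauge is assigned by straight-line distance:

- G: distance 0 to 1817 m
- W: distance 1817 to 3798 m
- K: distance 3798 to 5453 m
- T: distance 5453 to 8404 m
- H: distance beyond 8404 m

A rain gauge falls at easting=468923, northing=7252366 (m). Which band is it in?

Distance = √((468923−469361)² + (7252366−7253538)²) = √(191844.000 + 1373584.000) = 1251.171 m.
0 ≤ 1251.171 < 1817 → G.

G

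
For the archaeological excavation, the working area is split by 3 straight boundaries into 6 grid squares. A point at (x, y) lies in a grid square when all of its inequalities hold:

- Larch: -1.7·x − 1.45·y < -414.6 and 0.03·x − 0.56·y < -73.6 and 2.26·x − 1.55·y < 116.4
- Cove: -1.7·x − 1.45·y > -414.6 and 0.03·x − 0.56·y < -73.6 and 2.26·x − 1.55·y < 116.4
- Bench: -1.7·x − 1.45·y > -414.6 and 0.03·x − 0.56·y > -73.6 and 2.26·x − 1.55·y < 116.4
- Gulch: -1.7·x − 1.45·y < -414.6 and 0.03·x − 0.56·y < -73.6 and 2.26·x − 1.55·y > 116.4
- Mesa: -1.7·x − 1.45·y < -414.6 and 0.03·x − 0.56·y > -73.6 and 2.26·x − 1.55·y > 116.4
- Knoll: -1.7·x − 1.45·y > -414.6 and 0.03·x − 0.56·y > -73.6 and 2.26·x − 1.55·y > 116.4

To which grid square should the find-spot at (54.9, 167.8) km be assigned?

Cove

-1.7·54.9 − 1.45·167.8 = -336.640, which is > -414.6
0.03·54.9 − 0.56·167.8 = -92.321, which is < -73.6
2.26·54.9 − 1.55·167.8 = -136.016, which is < 116.4
This sign pattern matches Cove.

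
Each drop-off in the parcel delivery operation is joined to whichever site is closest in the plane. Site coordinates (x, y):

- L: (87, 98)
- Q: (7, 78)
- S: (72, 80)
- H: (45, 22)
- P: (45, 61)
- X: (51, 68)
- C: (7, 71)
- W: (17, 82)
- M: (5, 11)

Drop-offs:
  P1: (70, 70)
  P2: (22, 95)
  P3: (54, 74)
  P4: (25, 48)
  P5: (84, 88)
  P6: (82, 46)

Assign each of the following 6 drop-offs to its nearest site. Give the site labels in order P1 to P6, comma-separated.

P1 → S (d²=104.00)
P2 → W (d²=194.00)
P3 → X (d²=45.00)
P4 → P (d²=569.00)
P5 → L (d²=109.00)
P6 → S (d²=1256.00)

S, W, X, P, L, S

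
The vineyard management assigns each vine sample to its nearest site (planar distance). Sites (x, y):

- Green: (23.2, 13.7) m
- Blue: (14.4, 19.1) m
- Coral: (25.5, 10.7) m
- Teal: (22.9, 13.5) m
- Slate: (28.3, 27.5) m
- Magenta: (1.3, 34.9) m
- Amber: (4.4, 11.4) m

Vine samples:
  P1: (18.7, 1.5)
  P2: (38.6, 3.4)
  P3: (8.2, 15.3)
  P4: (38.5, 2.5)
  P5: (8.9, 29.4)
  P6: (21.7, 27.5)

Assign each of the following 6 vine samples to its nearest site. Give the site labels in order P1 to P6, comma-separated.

P1 → Coral (d²=130.88)
P2 → Coral (d²=224.90)
P3 → Amber (d²=29.65)
P4 → Coral (d²=236.24)
P5 → Magenta (d²=88.01)
P6 → Slate (d²=43.56)

Coral, Coral, Amber, Coral, Magenta, Slate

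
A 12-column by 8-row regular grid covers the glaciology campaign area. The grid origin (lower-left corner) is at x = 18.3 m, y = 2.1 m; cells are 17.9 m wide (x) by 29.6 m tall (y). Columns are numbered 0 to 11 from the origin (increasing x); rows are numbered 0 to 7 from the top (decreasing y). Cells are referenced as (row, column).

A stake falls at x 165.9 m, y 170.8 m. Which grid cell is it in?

(2, 8)

Column index: ⌊(165.9 − 18.3) / 17.9⌋ = ⌊8.246⌋ = 8
Row offset from origin: ⌊(170.8 − 2.1) / 29.6⌋ = ⌊5.699⌋ = 5 → row 2 (counted from top)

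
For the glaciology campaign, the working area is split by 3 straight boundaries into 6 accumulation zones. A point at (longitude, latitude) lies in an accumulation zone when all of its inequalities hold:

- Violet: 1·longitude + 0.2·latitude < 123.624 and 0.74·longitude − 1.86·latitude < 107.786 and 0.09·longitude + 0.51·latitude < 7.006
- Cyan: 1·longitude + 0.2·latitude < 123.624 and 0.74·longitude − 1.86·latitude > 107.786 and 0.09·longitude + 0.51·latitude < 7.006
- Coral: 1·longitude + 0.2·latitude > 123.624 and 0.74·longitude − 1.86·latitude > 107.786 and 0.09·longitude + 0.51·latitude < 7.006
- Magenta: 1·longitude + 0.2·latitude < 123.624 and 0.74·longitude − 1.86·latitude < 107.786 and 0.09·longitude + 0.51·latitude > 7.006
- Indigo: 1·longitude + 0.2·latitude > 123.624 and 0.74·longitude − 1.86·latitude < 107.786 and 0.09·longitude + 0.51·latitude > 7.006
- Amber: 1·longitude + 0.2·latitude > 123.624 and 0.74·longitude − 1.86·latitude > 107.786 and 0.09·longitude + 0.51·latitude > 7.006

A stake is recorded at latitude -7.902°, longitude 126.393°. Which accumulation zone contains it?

Amber

1·126.393 + 0.2·-7.902 = 124.813, which is > 123.624
0.74·126.393 − 1.86·-7.902 = 108.229, which is > 107.786
0.09·126.393 + 0.51·-7.902 = 7.345, which is > 7.006
This sign pattern matches Amber.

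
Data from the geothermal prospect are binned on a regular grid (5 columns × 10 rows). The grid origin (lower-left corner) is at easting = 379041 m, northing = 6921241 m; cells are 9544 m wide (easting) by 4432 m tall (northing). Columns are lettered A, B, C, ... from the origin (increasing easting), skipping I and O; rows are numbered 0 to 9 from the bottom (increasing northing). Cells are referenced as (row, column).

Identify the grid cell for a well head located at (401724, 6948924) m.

Column index: ⌊(401724 − 379041) / 9544⌋ = ⌊2.377⌋ = 2 → column C
Row offset from origin: ⌊(6948924 − 6921241) / 4432⌋ = ⌊6.246⌋ = 6 → row 6

(6, C)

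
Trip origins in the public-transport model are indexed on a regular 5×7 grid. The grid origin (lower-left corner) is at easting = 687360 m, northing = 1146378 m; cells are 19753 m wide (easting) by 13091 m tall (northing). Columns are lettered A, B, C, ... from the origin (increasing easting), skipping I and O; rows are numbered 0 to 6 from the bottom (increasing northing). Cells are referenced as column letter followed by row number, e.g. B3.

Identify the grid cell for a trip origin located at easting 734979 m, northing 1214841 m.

Column index: ⌊(734979 − 687360) / 19753⌋ = ⌊2.411⌋ = 2 → column C
Row offset from origin: ⌊(1214841 − 1146378) / 13091⌋ = ⌊5.230⌋ = 5 → row 5

C5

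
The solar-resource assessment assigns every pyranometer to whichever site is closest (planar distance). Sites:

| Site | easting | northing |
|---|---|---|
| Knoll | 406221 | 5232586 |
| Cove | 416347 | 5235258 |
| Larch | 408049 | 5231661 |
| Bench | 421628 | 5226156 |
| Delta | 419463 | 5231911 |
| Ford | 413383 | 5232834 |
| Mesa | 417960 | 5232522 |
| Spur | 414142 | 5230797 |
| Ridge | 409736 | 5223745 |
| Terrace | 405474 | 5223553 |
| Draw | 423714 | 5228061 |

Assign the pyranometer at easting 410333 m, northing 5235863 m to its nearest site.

Ford

Squared distances to each site:
Knoll: 27647273.000; Cove: 36534221.000; Larch: 22873460.000; Bench: 221802874.000; Delta: 98975204.000; Ford: 18477341.000; Mesa: 69333410.000; Spur: 40172837.000; Ridge: 147202333.000; Terrace: 175145981.000; Draw: 239922365.000.
Minimum at Ford.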